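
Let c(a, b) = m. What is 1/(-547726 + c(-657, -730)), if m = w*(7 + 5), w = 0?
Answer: -1/547726 ≈ -1.8257e-6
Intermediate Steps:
m = 0 (m = 0*(7 + 5) = 0*12 = 0)
c(a, b) = 0
1/(-547726 + c(-657, -730)) = 1/(-547726 + 0) = 1/(-547726) = -1/547726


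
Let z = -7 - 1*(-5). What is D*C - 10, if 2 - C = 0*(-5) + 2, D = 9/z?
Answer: -10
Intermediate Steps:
z = -2 (z = -7 + 5 = -2)
D = -9/2 (D = 9/(-2) = 9*(-½) = -9/2 ≈ -4.5000)
C = 0 (C = 2 - (0*(-5) + 2) = 2 - (0 + 2) = 2 - 1*2 = 2 - 2 = 0)
D*C - 10 = -9/2*0 - 10 = 0 - 10 = -10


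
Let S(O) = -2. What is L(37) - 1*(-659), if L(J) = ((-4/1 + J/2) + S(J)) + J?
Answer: 1417/2 ≈ 708.50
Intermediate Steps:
L(J) = -6 + 3*J/2 (L(J) = ((-4/1 + J/2) - 2) + J = ((-4*1 + J*(1/2)) - 2) + J = ((-4 + J/2) - 2) + J = (-6 + J/2) + J = -6 + 3*J/2)
L(37) - 1*(-659) = (-6 + (3/2)*37) - 1*(-659) = (-6 + 111/2) + 659 = 99/2 + 659 = 1417/2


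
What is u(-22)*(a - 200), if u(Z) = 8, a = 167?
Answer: -264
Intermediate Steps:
u(-22)*(a - 200) = 8*(167 - 200) = 8*(-33) = -264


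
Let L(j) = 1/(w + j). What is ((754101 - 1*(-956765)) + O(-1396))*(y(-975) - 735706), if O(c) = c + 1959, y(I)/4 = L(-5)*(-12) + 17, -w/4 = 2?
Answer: -16366816538534/13 ≈ -1.2590e+12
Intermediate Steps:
w = -8 (w = -4*2 = -8)
L(j) = 1/(-8 + j)
y(I) = 932/13 (y(I) = 4*(-12/(-8 - 5) + 17) = 4*(-12/(-13) + 17) = 4*(-1/13*(-12) + 17) = 4*(12/13 + 17) = 4*(233/13) = 932/13)
O(c) = 1959 + c
((754101 - 1*(-956765)) + O(-1396))*(y(-975) - 735706) = ((754101 - 1*(-956765)) + (1959 - 1396))*(932/13 - 735706) = ((754101 + 956765) + 563)*(-9563246/13) = (1710866 + 563)*(-9563246/13) = 1711429*(-9563246/13) = -16366816538534/13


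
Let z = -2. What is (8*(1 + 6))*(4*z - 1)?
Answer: -504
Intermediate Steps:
(8*(1 + 6))*(4*z - 1) = (8*(1 + 6))*(4*(-2) - 1) = (8*7)*(-8 - 1) = 56*(-9) = -504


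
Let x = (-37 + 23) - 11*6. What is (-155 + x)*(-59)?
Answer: 13865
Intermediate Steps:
x = -80 (x = -14 - 66 = -80)
(-155 + x)*(-59) = (-155 - 80)*(-59) = -235*(-59) = 13865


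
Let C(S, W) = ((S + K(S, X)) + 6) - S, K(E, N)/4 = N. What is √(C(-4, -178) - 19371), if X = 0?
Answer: I*√19365 ≈ 139.16*I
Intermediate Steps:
K(E, N) = 4*N
C(S, W) = 6 (C(S, W) = ((S + 4*0) + 6) - S = ((S + 0) + 6) - S = (S + 6) - S = (6 + S) - S = 6)
√(C(-4, -178) - 19371) = √(6 - 19371) = √(-19365) = I*√19365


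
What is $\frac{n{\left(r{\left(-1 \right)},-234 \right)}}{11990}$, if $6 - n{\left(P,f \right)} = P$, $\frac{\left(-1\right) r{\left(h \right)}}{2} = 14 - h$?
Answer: $\frac{18}{5995} \approx 0.0030025$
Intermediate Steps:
$r{\left(h \right)} = -28 + 2 h$ ($r{\left(h \right)} = - 2 \left(14 - h\right) = -28 + 2 h$)
$n{\left(P,f \right)} = 6 - P$
$\frac{n{\left(r{\left(-1 \right)},-234 \right)}}{11990} = \frac{6 - \left(-28 + 2 \left(-1\right)\right)}{11990} = \left(6 - \left(-28 - 2\right)\right) \frac{1}{11990} = \left(6 - -30\right) \frac{1}{11990} = \left(6 + 30\right) \frac{1}{11990} = 36 \cdot \frac{1}{11990} = \frac{18}{5995}$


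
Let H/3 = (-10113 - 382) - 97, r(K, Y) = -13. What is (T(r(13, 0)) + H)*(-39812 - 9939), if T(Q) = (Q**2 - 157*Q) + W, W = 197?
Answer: 1461137119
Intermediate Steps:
T(Q) = 197 + Q**2 - 157*Q (T(Q) = (Q**2 - 157*Q) + 197 = 197 + Q**2 - 157*Q)
H = -31776 (H = 3*((-10113 - 382) - 97) = 3*(-10495 - 97) = 3*(-10592) = -31776)
(T(r(13, 0)) + H)*(-39812 - 9939) = ((197 + (-13)**2 - 157*(-13)) - 31776)*(-39812 - 9939) = ((197 + 169 + 2041) - 31776)*(-49751) = (2407 - 31776)*(-49751) = -29369*(-49751) = 1461137119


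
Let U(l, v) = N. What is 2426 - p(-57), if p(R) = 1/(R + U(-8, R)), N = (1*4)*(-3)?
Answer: 167395/69 ≈ 2426.0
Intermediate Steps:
N = -12 (N = 4*(-3) = -12)
U(l, v) = -12
p(R) = 1/(-12 + R) (p(R) = 1/(R - 12) = 1/(-12 + R))
2426 - p(-57) = 2426 - 1/(-12 - 57) = 2426 - 1/(-69) = 2426 - 1*(-1/69) = 2426 + 1/69 = 167395/69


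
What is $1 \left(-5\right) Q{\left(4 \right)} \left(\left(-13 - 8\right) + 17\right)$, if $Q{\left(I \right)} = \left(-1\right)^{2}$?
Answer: $20$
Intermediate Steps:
$Q{\left(I \right)} = 1$
$1 \left(-5\right) Q{\left(4 \right)} \left(\left(-13 - 8\right) + 17\right) = 1 \left(-5\right) 1 \left(\left(-13 - 8\right) + 17\right) = \left(-5\right) 1 \left(-21 + 17\right) = \left(-5\right) \left(-4\right) = 20$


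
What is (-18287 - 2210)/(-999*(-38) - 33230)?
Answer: -20497/4732 ≈ -4.3316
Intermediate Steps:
(-18287 - 2210)/(-999*(-38) - 33230) = -20497/(37962 - 33230) = -20497/4732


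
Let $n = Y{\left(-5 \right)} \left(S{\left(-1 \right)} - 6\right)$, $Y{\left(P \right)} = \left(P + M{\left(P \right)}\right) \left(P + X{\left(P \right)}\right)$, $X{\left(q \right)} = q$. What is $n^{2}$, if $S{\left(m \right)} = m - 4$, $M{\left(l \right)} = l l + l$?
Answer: $2722500$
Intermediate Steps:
$M{\left(l \right)} = l + l^{2}$ ($M{\left(l \right)} = l^{2} + l = l + l^{2}$)
$S{\left(m \right)} = -4 + m$
$Y{\left(P \right)} = 2 P \left(P + P \left(1 + P\right)\right)$ ($Y{\left(P \right)} = \left(P + P \left(1 + P\right)\right) \left(P + P\right) = \left(P + P \left(1 + P\right)\right) 2 P = 2 P \left(P + P \left(1 + P\right)\right)$)
$n = 1650$ ($n = 2 \left(-5\right)^{2} \left(2 - 5\right) \left(\left(-4 - 1\right) - 6\right) = 2 \cdot 25 \left(-3\right) \left(-5 - 6\right) = \left(-150\right) \left(-11\right) = 1650$)
$n^{2} = 1650^{2} = 2722500$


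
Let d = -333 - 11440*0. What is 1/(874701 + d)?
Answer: 1/874368 ≈ 1.1437e-6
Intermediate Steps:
d = -333 (d = -333 - 176*0 = -333 + 0 = -333)
1/(874701 + d) = 1/(874701 - 333) = 1/874368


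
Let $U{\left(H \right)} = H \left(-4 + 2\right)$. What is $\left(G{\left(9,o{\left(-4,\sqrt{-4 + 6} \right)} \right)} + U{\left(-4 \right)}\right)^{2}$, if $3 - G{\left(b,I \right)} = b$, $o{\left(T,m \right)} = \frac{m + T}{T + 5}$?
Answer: $4$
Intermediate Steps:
$U{\left(H \right)} = - 2 H$ ($U{\left(H \right)} = H \left(-2\right) = - 2 H$)
$o{\left(T,m \right)} = \frac{T + m}{5 + T}$
$G{\left(b,I \right)} = 3 - b$
$\left(G{\left(9,o{\left(-4,\sqrt{-4 + 6} \right)} \right)} + U{\left(-4 \right)}\right)^{2} = \left(\left(3 - 9\right) - -8\right)^{2} = \left(\left(3 - 9\right) + 8\right)^{2} = \left(-6 + 8\right)^{2} = 2^{2} = 4$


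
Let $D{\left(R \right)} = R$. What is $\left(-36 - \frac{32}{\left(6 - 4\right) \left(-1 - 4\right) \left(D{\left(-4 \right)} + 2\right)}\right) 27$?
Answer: $- \frac{5076}{5} \approx -1015.2$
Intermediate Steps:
$\left(-36 - \frac{32}{\left(6 - 4\right) \left(-1 - 4\right) \left(D{\left(-4 \right)} + 2\right)}\right) 27 = \left(-36 - \frac{32}{\left(6 - 4\right) \left(-1 - 4\right) \left(-4 + 2\right)}\right) 27 = \left(-36 - \frac{32}{2 \left(-5\right) \left(-2\right)}\right) 27 = \left(-36 - \frac{32}{\left(-10\right) \left(-2\right)}\right) 27 = \left(-36 - \frac{32}{20}\right) 27 = \left(-36 - \frac{8}{5}\right) 27 = \left(- \frac{188}{5}\right) 27 = - \frac{5076}{5}$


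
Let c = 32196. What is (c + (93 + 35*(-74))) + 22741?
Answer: 52440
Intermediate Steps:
(c + (93 + 35*(-74))) + 22741 = (32196 + (93 + 35*(-74))) + 22741 = (32196 + (93 - 2590)) + 22741 = (32196 - 2497) + 22741 = 29699 + 22741 = 52440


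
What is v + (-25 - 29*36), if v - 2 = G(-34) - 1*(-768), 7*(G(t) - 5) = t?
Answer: -2092/7 ≈ -298.86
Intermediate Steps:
G(t) = 5 + t/7
v = 5391/7 (v = 2 + ((5 + (⅐)*(-34)) - 1*(-768)) = 2 + ((5 - 34/7) + 768) = 2 + (⅐ + 768) = 2 + 5377/7 = 5391/7 ≈ 770.14)
v + (-25 - 29*36) = 5391/7 + (-25 - 29*36) = 5391/7 + (-25 - 1044) = 5391/7 - 1069 = -2092/7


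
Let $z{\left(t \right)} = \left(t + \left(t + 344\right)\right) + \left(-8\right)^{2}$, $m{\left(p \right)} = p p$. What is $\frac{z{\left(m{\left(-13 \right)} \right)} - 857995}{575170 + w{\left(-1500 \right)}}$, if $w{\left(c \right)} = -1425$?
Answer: $- \frac{857249}{573745} \approx -1.4941$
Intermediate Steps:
$m{\left(p \right)} = p^{2}$
$z{\left(t \right)} = 408 + 2 t$ ($z{\left(t \right)} = \left(t + \left(344 + t\right)\right) + 64 = \left(344 + 2 t\right) + 64 = 408 + 2 t$)
$\frac{z{\left(m{\left(-13 \right)} \right)} - 857995}{575170 + w{\left(-1500 \right)}} = \frac{\left(408 + 2 \left(-13\right)^{2}\right) - 857995}{575170 - 1425} = \frac{\left(408 + 2 \cdot 169\right) - 857995}{573745} = \left(\left(408 + 338\right) - 857995\right) \frac{1}{573745} = \left(746 - 857995\right) \frac{1}{573745} = \left(-857249\right) \frac{1}{573745} = - \frac{857249}{573745}$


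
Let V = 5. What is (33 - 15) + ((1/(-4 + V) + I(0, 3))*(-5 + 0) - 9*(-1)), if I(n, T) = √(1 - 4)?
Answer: 22 - 5*I*√3 ≈ 22.0 - 8.6602*I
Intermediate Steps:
I(n, T) = I*√3 (I(n, T) = √(-3) = I*√3)
(33 - 15) + ((1/(-4 + V) + I(0, 3))*(-5 + 0) - 9*(-1)) = (33 - 15) + ((1/(-4 + 5) + I*√3)*(-5 + 0) - 9*(-1)) = 18 + ((1/1 + I*√3)*(-5) + 9) = 18 + ((1 + I*√3)*(-5) + 9) = 18 + ((-5 - 5*I*√3) + 9) = 18 + (4 - 5*I*√3) = 22 - 5*I*√3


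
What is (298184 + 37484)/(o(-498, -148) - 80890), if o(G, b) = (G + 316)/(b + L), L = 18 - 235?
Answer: -30629705/7381167 ≈ -4.1497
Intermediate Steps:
L = -217
o(G, b) = (316 + G)/(-217 + b) (o(G, b) = (G + 316)/(b - 217) = (316 + G)/(-217 + b))
(298184 + 37484)/(o(-498, -148) - 80890) = (298184 + 37484)/((316 - 498)/(-217 - 148) - 80890) = 335668/(-182/(-365) - 80890) = 335668/(-1/365*(-182) - 80890) = 335668/(182/365 - 80890) = 335668/(-29524668/365) = 335668*(-365/29524668) = -30629705/7381167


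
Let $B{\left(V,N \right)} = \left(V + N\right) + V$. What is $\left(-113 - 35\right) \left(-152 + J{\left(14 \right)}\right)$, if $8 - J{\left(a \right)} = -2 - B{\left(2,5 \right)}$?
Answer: $19684$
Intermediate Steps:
$B{\left(V,N \right)} = N + 2 V$ ($B{\left(V,N \right)} = \left(N + V\right) + V = N + 2 V$)
$J{\left(a \right)} = 19$ ($J{\left(a \right)} = 8 - \left(-2 - \left(5 + 2 \cdot 2\right)\right) = 8 - \left(-2 - \left(5 + 4\right)\right) = 8 - \left(-2 - 9\right) = 8 - -11 = 8 + 11 = 19$)
$\left(-113 - 35\right) \left(-152 + J{\left(14 \right)}\right) = \left(-113 - 35\right) \left(-152 + 19\right) = \left(-148\right) \left(-133\right) = 19684$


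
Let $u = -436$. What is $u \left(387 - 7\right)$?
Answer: $-165680$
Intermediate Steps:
$u \left(387 - 7\right) = - 436 \left(387 - 7\right) = \left(-436\right) 380 = -165680$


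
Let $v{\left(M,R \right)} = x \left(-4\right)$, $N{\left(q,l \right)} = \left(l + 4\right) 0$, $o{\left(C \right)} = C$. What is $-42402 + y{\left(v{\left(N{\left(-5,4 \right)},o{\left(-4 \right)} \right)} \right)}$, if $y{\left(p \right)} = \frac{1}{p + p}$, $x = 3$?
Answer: $- \frac{1017649}{24} \approx -42402.0$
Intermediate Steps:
$N{\left(q,l \right)} = 0$ ($N{\left(q,l \right)} = \left(4 + l\right) 0 = 0$)
$v{\left(M,R \right)} = -12$ ($v{\left(M,R \right)} = 3 \left(-4\right) = -12$)
$y{\left(p \right)} = \frac{1}{2 p}$
$-42402 + y{\left(v{\left(N{\left(-5,4 \right)},o{\left(-4 \right)} \right)} \right)} = -42402 + \frac{1}{2 \left(-12\right)} = -42402 + \frac{1}{2} \left(- \frac{1}{12}\right) = -42402 - \frac{1}{24} = - \frac{1017649}{24}$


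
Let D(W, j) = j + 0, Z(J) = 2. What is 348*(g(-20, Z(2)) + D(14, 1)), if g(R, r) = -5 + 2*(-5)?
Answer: -4872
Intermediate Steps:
D(W, j) = j
g(R, r) = -15 (g(R, r) = -5 - 10 = -15)
348*(g(-20, Z(2)) + D(14, 1)) = 348*(-15 + 1) = 348*(-14) = -4872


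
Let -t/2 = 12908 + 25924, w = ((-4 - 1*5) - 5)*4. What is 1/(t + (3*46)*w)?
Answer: -1/85392 ≈ -1.1711e-5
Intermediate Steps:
w = -56 (w = ((-4 - 5) - 5)*4 = (-9 - 5)*4 = -14*4 = -56)
t = -77664 (t = -2*(12908 + 25924) = -2*38832 = -77664)
1/(t + (3*46)*w) = 1/(-77664 + (3*46)*(-56)) = 1/(-77664 + 138*(-56)) = 1/(-77664 - 7728) = 1/(-85392) = -1/85392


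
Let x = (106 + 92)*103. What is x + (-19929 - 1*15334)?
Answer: -14869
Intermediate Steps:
x = 20394 (x = 198*103 = 20394)
x + (-19929 - 1*15334) = 20394 + (-19929 - 1*15334) = 20394 + (-19929 - 15334) = 20394 - 35263 = -14869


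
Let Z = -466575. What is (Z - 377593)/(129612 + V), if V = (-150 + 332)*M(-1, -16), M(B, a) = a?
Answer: -211042/31675 ≈ -6.6627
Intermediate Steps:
V = -2912 (V = (-150 + 332)*(-16) = 182*(-16) = -2912)
(Z - 377593)/(129612 + V) = (-466575 - 377593)/(129612 - 2912) = -844168/126700 = -844168*1/126700 = -211042/31675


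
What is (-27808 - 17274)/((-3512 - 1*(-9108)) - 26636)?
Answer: 22541/10520 ≈ 2.1427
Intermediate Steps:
(-27808 - 17274)/((-3512 - 1*(-9108)) - 26636) = -45082/((-3512 + 9108) - 26636) = -45082/(5596 - 26636) = -45082/(-21040) = -45082*(-1/21040) = 22541/10520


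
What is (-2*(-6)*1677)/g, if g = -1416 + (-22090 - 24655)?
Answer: -20124/48161 ≈ -0.41785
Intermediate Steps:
g = -48161 (g = -1416 - 46745 = -48161)
(-2*(-6)*1677)/g = (-2*(-6)*1677)/(-48161) = (12*1677)*(-1/48161) = 20124*(-1/48161) = -20124/48161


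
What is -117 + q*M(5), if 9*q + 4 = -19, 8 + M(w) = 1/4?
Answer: -3499/36 ≈ -97.194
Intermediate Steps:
M(w) = -31/4 (M(w) = -8 + 1/4 = -31/4)
q = -23/9 (q = -4/9 + (1/9)*(-19) = -4/9 - 19/9 = -23/9 ≈ -2.5556)
-117 + q*M(5) = -117 - 23/9*(-31/4) = -117 + 713/36 = -3499/36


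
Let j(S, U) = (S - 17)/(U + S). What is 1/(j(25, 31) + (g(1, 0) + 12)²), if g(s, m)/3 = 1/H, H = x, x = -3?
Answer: 7/848 ≈ 0.0082547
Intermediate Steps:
H = -3
g(s, m) = -1 (g(s, m) = 3/(-3) = 3*(-⅓) = -1)
j(S, U) = (-17 + S)/(S + U)
1/(j(25, 31) + (g(1, 0) + 12)²) = 1/((-17 + 25)/(25 + 31) + (-1 + 12)²) = 1/(8/56 + 11²) = 1/((1/56)*8 + 121) = 1/(⅐ + 121) = 1/(848/7) = 7/848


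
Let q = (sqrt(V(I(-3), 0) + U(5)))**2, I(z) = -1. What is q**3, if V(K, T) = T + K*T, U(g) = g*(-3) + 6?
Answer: -729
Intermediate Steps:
U(g) = 6 - 3*g (U(g) = -3*g + 6 = 6 - 3*g)
q = -9 (q = (sqrt(0*(1 - 1) + (6 - 3*5)))**2 = (sqrt(0*0 + (6 - 15)))**2 = (sqrt(0 - 9))**2 = (sqrt(-9))**2 = (3*I)**2 = -9)
q**3 = (-9)**3 = -729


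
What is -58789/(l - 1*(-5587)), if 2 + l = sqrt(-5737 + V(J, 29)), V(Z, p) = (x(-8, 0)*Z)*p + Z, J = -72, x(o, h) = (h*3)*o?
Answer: -328336565/31198034 + 58789*I*sqrt(5809)/31198034 ≈ -10.524 + 0.14362*I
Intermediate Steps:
x(o, h) = 3*h*o (x(o, h) = (3*h)*o = 3*h*o)
V(Z, p) = Z (V(Z, p) = ((3*0*(-8))*Z)*p + Z = (0*Z)*p + Z = 0*p + Z = 0 + Z = Z)
l = -2 + I*sqrt(5809) (l = -2 + sqrt(-5737 - 72) = -2 + sqrt(-5809) = -2 + I*sqrt(5809) ≈ -2.0 + 76.217*I)
-58789/(l - 1*(-5587)) = -58789/((-2 + I*sqrt(5809)) - 1*(-5587)) = -58789/((-2 + I*sqrt(5809)) + 5587) = -58789/(5585 + I*sqrt(5809))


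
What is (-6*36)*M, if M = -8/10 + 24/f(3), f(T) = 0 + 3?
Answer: -7776/5 ≈ -1555.2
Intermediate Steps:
f(T) = 3
M = 36/5 (M = -8/10 + 24/3 = -8*⅒ + 24*(⅓) = -⅘ + 8 = 36/5 ≈ 7.2000)
(-6*36)*M = -6*36*(36/5) = -216*36/5 = -7776/5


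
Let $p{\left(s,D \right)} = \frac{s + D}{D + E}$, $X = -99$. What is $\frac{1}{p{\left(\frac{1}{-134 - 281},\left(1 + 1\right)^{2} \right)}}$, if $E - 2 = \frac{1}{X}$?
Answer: $\frac{246095}{164241} \approx 1.4984$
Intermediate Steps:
$E = \frac{197}{99}$ ($E = 2 + \frac{1}{-99} = 2 - \frac{1}{99} = \frac{197}{99} \approx 1.9899$)
$p{\left(s,D \right)} = \frac{D + s}{\frac{197}{99} + D}$ ($p{\left(s,D \right)} = \frac{s + D}{D + \frac{197}{99}} = \frac{D + s}{\frac{197}{99} + D}$)
$\frac{1}{p{\left(\frac{1}{-134 - 281},\left(1 + 1\right)^{2} \right)}} = \frac{1}{99 \frac{1}{197 + 99 \left(1 + 1\right)^{2}} \left(\left(1 + 1\right)^{2} + \frac{1}{-134 - 281}\right)} = \frac{1}{99 \frac{1}{197 + 99 \cdot 2^{2}} \left(2^{2} + \frac{1}{-415}\right)} = \frac{1}{99 \frac{1}{197 + 99 \cdot 4} \left(4 - \frac{1}{415}\right)} = \frac{1}{99 \frac{1}{197 + 396} \cdot \frac{1659}{415}} = \frac{1}{99 \cdot \frac{1}{593} \cdot \frac{1659}{415}} = \frac{1}{\frac{164241}{246095}} = \frac{246095}{164241}$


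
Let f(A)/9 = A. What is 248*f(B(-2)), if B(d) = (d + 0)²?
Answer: 8928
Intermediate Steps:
B(d) = d²
f(A) = 9*A
248*f(B(-2)) = 248*(9*(-2)²) = 248*(9*4) = 248*36 = 8928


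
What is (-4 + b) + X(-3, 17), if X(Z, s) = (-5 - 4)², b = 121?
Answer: 198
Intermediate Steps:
X(Z, s) = 81 (X(Z, s) = (-9)² = 81)
(-4 + b) + X(-3, 17) = (-4 + 121) + 81 = 117 + 81 = 198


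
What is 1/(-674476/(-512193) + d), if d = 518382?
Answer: 46563/24137482382 ≈ 1.9291e-6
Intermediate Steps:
1/(-674476/(-512193) + d) = 1/(-674476/(-512193) + 518382) = 1/(-674476*(-1/512193) + 518382) = 1/(61316/46563 + 518382) = 1/(24137482382/46563) = 46563/24137482382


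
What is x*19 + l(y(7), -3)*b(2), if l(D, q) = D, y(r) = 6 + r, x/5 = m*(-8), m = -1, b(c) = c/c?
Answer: 773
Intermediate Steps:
b(c) = 1
x = 40 (x = 5*(-1*(-8)) = 5*8 = 40)
x*19 + l(y(7), -3)*b(2) = 40*19 + (6 + 7)*1 = 760 + 13*1 = 760 + 13 = 773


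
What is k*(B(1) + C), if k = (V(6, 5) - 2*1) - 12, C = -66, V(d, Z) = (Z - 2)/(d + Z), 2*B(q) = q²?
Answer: 19781/22 ≈ 899.14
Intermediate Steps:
B(q) = q²/2
V(d, Z) = (-2 + Z)/(Z + d)
k = -151/11 (k = ((-2 + 5)/(5 + 6) - 2*1) - 12 = (3/11 - 2) - 12 = -19/11 - 12 = -151/11 ≈ -13.727)
k*(B(1) + C) = -151*((½)*1² - 66)/11 = -151*((½)*1 - 66)/11 = -151*(½ - 66)/11 = -151/11*(-131/2) = 19781/22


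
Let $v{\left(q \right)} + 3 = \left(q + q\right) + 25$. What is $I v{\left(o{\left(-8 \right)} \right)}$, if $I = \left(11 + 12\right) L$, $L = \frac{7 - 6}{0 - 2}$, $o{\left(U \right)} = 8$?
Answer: $-437$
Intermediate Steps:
$L = - \frac{1}{2}$ ($L = 1 \frac{1}{-2} = 1 \left(- \frac{1}{2}\right) = - \frac{1}{2} \approx -0.5$)
$v{\left(q \right)} = 22 + 2 q$ ($v{\left(q \right)} = -3 + \left(\left(q + q\right) + 25\right) = -3 + \left(2 q + 25\right) = -3 + \left(25 + 2 q\right) = 22 + 2 q$)
$I = - \frac{23}{2}$ ($I = \left(11 + 12\right) \left(- \frac{1}{2}\right) = 23 \left(- \frac{1}{2}\right) = - \frac{23}{2} \approx -11.5$)
$I v{\left(o{\left(-8 \right)} \right)} = - \frac{23 \left(22 + 2 \cdot 8\right)}{2} = - \frac{23 \left(22 + 16\right)}{2} = \left(- \frac{23}{2}\right) 38 = -437$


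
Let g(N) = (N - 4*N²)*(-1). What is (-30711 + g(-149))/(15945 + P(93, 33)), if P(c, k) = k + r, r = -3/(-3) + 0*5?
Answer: 58242/15979 ≈ 3.6449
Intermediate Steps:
r = 1 (r = -3*(-⅓) + 0 = 1 + 0 = 1)
g(N) = -N + 4*N²
P(c, k) = 1 + k (P(c, k) = k + 1 = 1 + k)
(-30711 + g(-149))/(15945 + P(93, 33)) = (-30711 - 149*(-1 + 4*(-149)))/(15945 + (1 + 33)) = (-30711 - 149*(-1 - 596))/(15945 + 34) = (-30711 - 149*(-597))/15979 = (-30711 + 88953)*(1/15979) = 58242*(1/15979) = 58242/15979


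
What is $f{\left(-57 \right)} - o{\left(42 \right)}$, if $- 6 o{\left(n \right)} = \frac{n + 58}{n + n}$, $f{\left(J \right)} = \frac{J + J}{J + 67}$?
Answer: $- \frac{7057}{630} \approx -11.202$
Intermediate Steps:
$f{\left(J \right)} = \frac{2 J}{67 + J}$
$o{\left(n \right)} = - \frac{58 + n}{12 n}$ ($o{\left(n \right)} = - \frac{\left(n + 58\right) \frac{1}{n + n}}{6} = - \frac{\left(58 + n\right) \frac{1}{2 n}}{6} = - \frac{\frac{1}{2} \frac{1}{n} \left(58 + n\right)}{6} = - \frac{58 + n}{12 n}$)
$f{\left(-57 \right)} - o{\left(42 \right)} = 2 \left(-57\right) \frac{1}{67 - 57} - \frac{-58 - 42}{12 \cdot 42} = 2 \left(-57\right) \frac{1}{10} - \frac{1}{12} \cdot \frac{1}{42} \left(-58 - 42\right) = 2 \left(-57\right) \frac{1}{10} - \frac{1}{12} \cdot \frac{1}{42} \left(-100\right) = - \frac{57}{5} - - \frac{25}{126} = - \frac{57}{5} + \frac{25}{126} = - \frac{7057}{630}$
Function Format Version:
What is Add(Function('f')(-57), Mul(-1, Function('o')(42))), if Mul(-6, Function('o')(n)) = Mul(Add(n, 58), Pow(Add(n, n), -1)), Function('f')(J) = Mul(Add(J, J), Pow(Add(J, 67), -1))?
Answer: Rational(-7057, 630) ≈ -11.202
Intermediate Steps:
Function('f')(J) = Mul(2, J, Pow(Add(67, J), -1)) (Function('f')(J) = Mul(Mul(2, J), Pow(Add(67, J), -1)) = Mul(2, J, Pow(Add(67, J), -1)))
Function('o')(n) = Mul(Rational(-1, 12), Pow(n, -1), Add(58, n)) (Function('o')(n) = Mul(Rational(-1, 6), Mul(Add(n, 58), Pow(Add(n, n), -1))) = Mul(Rational(-1, 6), Mul(Add(58, n), Pow(Mul(2, n), -1))) = Mul(Rational(-1, 6), Mul(Add(58, n), Mul(Rational(1, 2), Pow(n, -1)))) = Mul(Rational(-1, 6), Mul(Rational(1, 2), Pow(n, -1), Add(58, n))) = Mul(Rational(-1, 12), Pow(n, -1), Add(58, n)))
Add(Function('f')(-57), Mul(-1, Function('o')(42))) = Add(Mul(2, -57, Pow(Add(67, -57), -1)), Mul(-1, Mul(Rational(1, 12), Pow(42, -1), Add(-58, Mul(-1, 42))))) = Add(Mul(2, -57, Pow(10, -1)), Mul(-1, Mul(Rational(1, 12), Rational(1, 42), Add(-58, -42)))) = Add(Mul(2, -57, Rational(1, 10)), Mul(-1, Mul(Rational(1, 12), Rational(1, 42), -100))) = Add(Rational(-57, 5), Mul(-1, Rational(-25, 126))) = Add(Rational(-57, 5), Rational(25, 126)) = Rational(-7057, 630)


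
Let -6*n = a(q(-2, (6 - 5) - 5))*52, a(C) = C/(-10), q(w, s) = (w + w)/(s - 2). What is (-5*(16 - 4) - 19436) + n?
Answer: -877294/45 ≈ -19495.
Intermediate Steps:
q(w, s) = 2*w/(-2 + s) (q(w, s) = (2*w)/(-2 + s) = 2*w/(-2 + s))
a(C) = -C/10 (a(C) = C*(-⅒) = -C/10)
n = 26/45 (n = -(-(-2)/(5*(-2 + ((6 - 5) - 5))))*52/6 = -(-(-2)/(5*(-2 + (1 - 5))))*52/6 = -(-(-2)/(5*(-2 - 4)))*52/6 = -(-(-2)/(5*(-6)))*52/6 = -(-(-2)*(-1)/(5*6))*52/6 = -(-⅒*⅔)*52/6 = -(-1)*52/90 = -⅙*(-52/15) = 26/45 ≈ 0.57778)
(-5*(16 - 4) - 19436) + n = (-5*(16 - 4) - 19436) + 26/45 = (-5*12 - 19436) + 26/45 = (-60 - 19436) + 26/45 = -19496 + 26/45 = -877294/45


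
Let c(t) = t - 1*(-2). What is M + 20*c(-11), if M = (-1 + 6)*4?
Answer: -160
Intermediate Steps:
c(t) = 2 + t (c(t) = t + 2 = 2 + t)
M = 20 (M = 5*4 = 20)
M + 20*c(-11) = 20 + 20*(2 - 11) = 20 + 20*(-9) = 20 - 180 = -160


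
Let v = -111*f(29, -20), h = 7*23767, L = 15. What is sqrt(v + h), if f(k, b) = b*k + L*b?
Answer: sqrt(264049) ≈ 513.86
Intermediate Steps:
f(k, b) = 15*b + b*k (f(k, b) = b*k + 15*b = 15*b + b*k)
h = 166369
v = 97680 (v = -(-2220)*(15 + 29) = -(-2220)*44 = -111*(-880) = 97680)
sqrt(v + h) = sqrt(97680 + 166369) = sqrt(264049)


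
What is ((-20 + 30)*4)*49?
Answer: 1960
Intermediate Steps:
((-20 + 30)*4)*49 = (10*4)*49 = 40*49 = 1960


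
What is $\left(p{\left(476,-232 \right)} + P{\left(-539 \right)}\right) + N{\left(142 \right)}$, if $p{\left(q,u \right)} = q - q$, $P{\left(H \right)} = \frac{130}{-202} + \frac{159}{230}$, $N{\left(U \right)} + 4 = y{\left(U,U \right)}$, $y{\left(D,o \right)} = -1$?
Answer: $- \frac{115041}{23230} \approx -4.9523$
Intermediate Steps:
$N{\left(U \right)} = -5$ ($N{\left(U \right)} = -4 - 1 = -5$)
$P{\left(H \right)} = \frac{1109}{23230}$ ($P{\left(H \right)} = 130 \left(- \frac{1}{202}\right) + 159 \cdot \frac{1}{230} = - \frac{65}{101} + \frac{159}{230} = \frac{1109}{23230}$)
$p{\left(q,u \right)} = 0$
$\left(p{\left(476,-232 \right)} + P{\left(-539 \right)}\right) + N{\left(142 \right)} = \left(0 + \frac{1109}{23230}\right) - 5 = \frac{1109}{23230} - 5 = - \frac{115041}{23230}$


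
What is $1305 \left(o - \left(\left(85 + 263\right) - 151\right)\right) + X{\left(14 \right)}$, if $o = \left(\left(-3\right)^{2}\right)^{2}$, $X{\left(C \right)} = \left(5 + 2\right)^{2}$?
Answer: $-151331$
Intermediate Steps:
$X{\left(C \right)} = 49$ ($X{\left(C \right)} = 7^{2} = 49$)
$o = 81$ ($o = 9^{2} = 81$)
$1305 \left(o - \left(\left(85 + 263\right) - 151\right)\right) + X{\left(14 \right)} = 1305 \left(81 - \left(\left(85 + 263\right) - 151\right)\right) + 49 = 1305 \left(81 - \left(348 - 151\right)\right) + 49 = 1305 \left(81 - 197\right) + 49 = 1305 \left(-116\right) + 49 = -151380 + 49 = -151331$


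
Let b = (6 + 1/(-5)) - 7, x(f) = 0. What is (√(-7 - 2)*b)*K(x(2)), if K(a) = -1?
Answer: 18*I/5 ≈ 3.6*I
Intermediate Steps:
b = -6/5 (b = (6 - ⅕) - 7 = 29/5 - 7 = -6/5 ≈ -1.2000)
(√(-7 - 2)*b)*K(x(2)) = (√(-7 - 2)*(-6/5))*(-1) = (√(-9)*(-6/5))*(-1) = ((3*I)*(-6/5))*(-1) = -18*I/5*(-1) = 18*I/5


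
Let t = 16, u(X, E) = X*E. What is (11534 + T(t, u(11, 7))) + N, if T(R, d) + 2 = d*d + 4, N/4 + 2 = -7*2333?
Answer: -47867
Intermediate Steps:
u(X, E) = E*X
N = -65332 (N = -8 + 4*(-7*2333) = -8 + 4*(-16331) = -8 - 65324 = -65332)
T(R, d) = 2 + d² (T(R, d) = -2 + (d*d + 4) = -2 + (d² + 4) = -2 + (4 + d²) = 2 + d²)
(11534 + T(t, u(11, 7))) + N = (11534 + (2 + (7*11)²)) - 65332 = (11534 + (2 + 77²)) - 65332 = (11534 + (2 + 5929)) - 65332 = (11534 + 5931) - 65332 = 17465 - 65332 = -47867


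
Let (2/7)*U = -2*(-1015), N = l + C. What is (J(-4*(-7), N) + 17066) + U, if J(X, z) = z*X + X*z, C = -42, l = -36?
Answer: 19803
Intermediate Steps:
N = -78 (N = -36 - 42 = -78)
J(X, z) = 2*X*z (J(X, z) = X*z + X*z = 2*X*z)
U = 7105 (U = 7*(-2*(-1015))/2 = (7/2)*2030 = 7105)
(J(-4*(-7), N) + 17066) + U = (2*(-4*(-7))*(-78) + 17066) + 7105 = (2*28*(-78) + 17066) + 7105 = (-4368 + 17066) + 7105 = 12698 + 7105 = 19803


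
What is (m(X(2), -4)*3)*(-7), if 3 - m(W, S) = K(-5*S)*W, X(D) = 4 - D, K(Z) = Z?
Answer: 777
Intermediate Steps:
m(W, S) = 3 + 5*S*W (m(W, S) = 3 - (-5*S)*W = 3 - (-5)*S*W = 3 + 5*S*W)
(m(X(2), -4)*3)*(-7) = ((3 + 5*(-4)*(4 - 1*2))*3)*(-7) = ((3 + 5*(-4)*(4 - 2))*3)*(-7) = ((3 + 5*(-4)*2)*3)*(-7) = ((3 - 40)*3)*(-7) = -37*3*(-7) = -111*(-7) = 777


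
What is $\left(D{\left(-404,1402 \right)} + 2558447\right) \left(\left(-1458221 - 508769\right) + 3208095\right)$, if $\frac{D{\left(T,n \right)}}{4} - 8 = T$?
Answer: $3173335453615$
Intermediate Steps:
$D{\left(T,n \right)} = 32 + 4 T$
$\left(D{\left(-404,1402 \right)} + 2558447\right) \left(\left(-1458221 - 508769\right) + 3208095\right) = \left(\left(32 + 4 \left(-404\right)\right) + 2558447\right) \left(\left(-1458221 - 508769\right) + 3208095\right) = \left(\left(32 - 1616\right) + 2558447\right) \left(-1966990 + 3208095\right) = \left(-1584 + 2558447\right) 1241105 = 2556863 \cdot 1241105 = 3173335453615$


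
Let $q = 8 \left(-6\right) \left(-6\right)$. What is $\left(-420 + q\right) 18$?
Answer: $-2376$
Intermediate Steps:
$q = 288$ ($q = \left(-48\right) \left(-6\right) = 288$)
$\left(-420 + q\right) 18 = \left(-420 + 288\right) 18 = \left(-132\right) 18 = -2376$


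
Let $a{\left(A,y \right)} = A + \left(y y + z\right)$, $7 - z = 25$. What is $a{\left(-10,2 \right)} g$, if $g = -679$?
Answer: $16296$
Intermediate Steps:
$z = -18$ ($z = 7 - 25 = -18$)
$a{\left(A,y \right)} = -18 + A + y^{2}$ ($a{\left(A,y \right)} = A + \left(y y - 18\right) = A + \left(y^{2} - 18\right) = A + \left(-18 + y^{2}\right) = -18 + A + y^{2}$)
$a{\left(-10,2 \right)} g = \left(-18 - 10 + 2^{2}\right) \left(-679\right) = \left(-18 - 10 + 4\right) \left(-679\right) = \left(-24\right) \left(-679\right) = 16296$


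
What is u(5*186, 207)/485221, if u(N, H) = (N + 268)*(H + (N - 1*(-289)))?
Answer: 1708348/485221 ≈ 3.5208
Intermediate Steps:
u(N, H) = (268 + N)*(289 + H + N) (u(N, H) = (268 + N)*(H + (N + 289)) = (268 + N)*(H + (289 + N)) = (268 + N)*(289 + H + N))
u(5*186, 207)/485221 = (77452 + (5*186)² + 268*207 + 557*(5*186) + 207*(5*186))/485221 = (77452 + 930² + 55476 + 557*930 + 207*930)*(1/485221) = (77452 + 864900 + 55476 + 518010 + 192510)*(1/485221) = 1708348*(1/485221) = 1708348/485221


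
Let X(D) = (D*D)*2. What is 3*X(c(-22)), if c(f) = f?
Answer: 2904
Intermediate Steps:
X(D) = 2*D² (X(D) = D²*2 = 2*D²)
3*X(c(-22)) = 3*(2*(-22)²) = 3*(2*484) = 3*968 = 2904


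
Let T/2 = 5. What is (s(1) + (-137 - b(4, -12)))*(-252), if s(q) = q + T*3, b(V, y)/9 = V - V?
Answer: 26712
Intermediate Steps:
T = 10 (T = 2*5 = 10)
b(V, y) = 0 (b(V, y) = 9*(V - V) = 9*0 = 0)
s(q) = 30 + q (s(q) = q + 10*3 = q + 30 = 30 + q)
(s(1) + (-137 - b(4, -12)))*(-252) = ((30 + 1) + (-137 - 1*0))*(-252) = (31 + (-137 + 0))*(-252) = (31 - 137)*(-252) = -106*(-252) = 26712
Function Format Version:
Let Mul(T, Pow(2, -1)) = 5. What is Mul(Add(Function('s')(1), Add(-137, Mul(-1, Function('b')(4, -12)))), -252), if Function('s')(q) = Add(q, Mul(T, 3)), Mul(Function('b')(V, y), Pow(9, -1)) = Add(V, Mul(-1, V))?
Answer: 26712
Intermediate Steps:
T = 10 (T = Mul(2, 5) = 10)
Function('b')(V, y) = 0 (Function('b')(V, y) = Mul(9, Add(V, Mul(-1, V))) = Mul(9, 0) = 0)
Function('s')(q) = Add(30, q) (Function('s')(q) = Add(q, Mul(10, 3)) = Add(q, 30) = Add(30, q))
Mul(Add(Function('s')(1), Add(-137, Mul(-1, Function('b')(4, -12)))), -252) = Mul(Add(Add(30, 1), Add(-137, Mul(-1, 0))), -252) = Mul(Add(31, Add(-137, 0)), -252) = Mul(Add(31, -137), -252) = Mul(-106, -252) = 26712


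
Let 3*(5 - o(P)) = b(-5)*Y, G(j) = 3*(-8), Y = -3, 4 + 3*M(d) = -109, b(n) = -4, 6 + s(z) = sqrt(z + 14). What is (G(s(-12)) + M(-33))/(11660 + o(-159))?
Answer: -185/34983 ≈ -0.0052883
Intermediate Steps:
s(z) = -6 + sqrt(14 + z) (s(z) = -6 + sqrt(z + 14) = -6 + sqrt(14 + z))
M(d) = -113/3 (M(d) = -4/3 + (1/3)*(-109) = -4/3 - 109/3 = -113/3)
G(j) = -24
o(P) = 1 (o(P) = 5 - (-4)*(-3)/3 = 5 - 1/3*12 = 5 - 4 = 1)
(G(s(-12)) + M(-33))/(11660 + o(-159)) = (-24 - 113/3)/(11660 + 1) = -185/3/11661 = -185/3*1/11661 = -185/34983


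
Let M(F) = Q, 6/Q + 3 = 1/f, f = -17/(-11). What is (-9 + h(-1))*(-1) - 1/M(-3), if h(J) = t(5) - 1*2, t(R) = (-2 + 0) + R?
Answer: 428/51 ≈ 8.3922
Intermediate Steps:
f = 17/11 (f = -17*(-1/11) = 17/11 ≈ 1.5455)
t(R) = -2 + R
h(J) = 1 (h(J) = (-2 + 5) - 1*2 = 3 - 2 = 1)
Q = -51/20 (Q = 6/(-3 + 1/(17/11)) = 6/(-3 + 11/17) = 6/(-40/17) = 6*(-17/40) = -51/20 ≈ -2.5500)
M(F) = -51/20
(-9 + h(-1))*(-1) - 1/M(-3) = (-9 + 1)*(-1) - 1/(-51/20) = -8*(-1) - 1*(-20/51) = 8 + 20/51 = 428/51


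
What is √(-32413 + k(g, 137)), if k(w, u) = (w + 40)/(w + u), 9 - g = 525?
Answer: I*√4655655329/379 ≈ 180.03*I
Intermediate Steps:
g = -516 (g = 9 - 1*525 = 9 - 525 = -516)
k(w, u) = (40 + w)/(u + w)
√(-32413 + k(g, 137)) = √(-32413 + (40 - 516)/(137 - 516)) = √(-32413 - 476/(-379)) = √(-32413 - 1/379*(-476)) = √(-32413 + 476/379) = √(-12284051/379) = I*√4655655329/379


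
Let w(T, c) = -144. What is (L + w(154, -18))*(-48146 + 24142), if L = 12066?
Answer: -286175688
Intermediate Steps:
(L + w(154, -18))*(-48146 + 24142) = (12066 - 144)*(-48146 + 24142) = 11922*(-24004) = -286175688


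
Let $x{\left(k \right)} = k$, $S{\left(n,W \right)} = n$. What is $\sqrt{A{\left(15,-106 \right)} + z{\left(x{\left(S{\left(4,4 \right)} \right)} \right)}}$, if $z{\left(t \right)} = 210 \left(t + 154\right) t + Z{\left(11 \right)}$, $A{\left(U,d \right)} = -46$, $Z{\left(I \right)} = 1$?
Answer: $5 \sqrt{5307} \approx 364.25$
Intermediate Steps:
$z{\left(t \right)} = 1 + t \left(32340 + 210 t\right)$ ($z{\left(t \right)} = 210 \left(t + 154\right) t + 1 = 210 \left(154 + t\right) t + 1 = \left(32340 + 210 t\right) t + 1 = t \left(32340 + 210 t\right) + 1 = 1 + t \left(32340 + 210 t\right)$)
$\sqrt{A{\left(15,-106 \right)} + z{\left(x{\left(S{\left(4,4 \right)} \right)} \right)}} = \sqrt{-46 + \left(1 + 210 \cdot 4^{2} + 32340 \cdot 4\right)} = \sqrt{-46 + \left(1 + 210 \cdot 16 + 129360\right)} = \sqrt{-46 + \left(1 + 3360 + 129360\right)} = \sqrt{-46 + 132721} = \sqrt{132675} = 5 \sqrt{5307}$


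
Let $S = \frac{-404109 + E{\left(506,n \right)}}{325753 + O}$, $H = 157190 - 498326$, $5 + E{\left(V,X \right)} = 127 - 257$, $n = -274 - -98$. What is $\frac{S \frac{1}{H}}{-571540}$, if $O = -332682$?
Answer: $\frac{11229}{37526861454160} \approx 2.9923 \cdot 10^{-10}$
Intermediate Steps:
$n = -176$ ($n = -274 + 98 = -176$)
$E{\left(V,X \right)} = -135$ ($E{\left(V,X \right)} = -5 + \left(127 - 257\right) = -5 - 130 = -135$)
$H = -341136$ ($H = 157190 - 498326 = -341136$)
$S = \frac{404244}{6929}$ ($S = \frac{-404109 - 135}{325753 - 332682} = - \frac{404244}{-6929} = \left(-404244\right) \left(- \frac{1}{6929}\right) = \frac{404244}{6929} \approx 58.341$)
$\frac{S \frac{1}{H}}{-571540} = \frac{\frac{404244}{6929} \frac{1}{-341136}}{-571540} = \frac{404244}{6929} \left(- \frac{1}{341136}\right) \left(- \frac{1}{571540}\right) = \left(- \frac{11229}{65659204}\right) \left(- \frac{1}{571540}\right) = \frac{11229}{37526861454160}$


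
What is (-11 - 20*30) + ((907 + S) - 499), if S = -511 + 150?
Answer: -564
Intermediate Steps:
S = -361
(-11 - 20*30) + ((907 + S) - 499) = (-11 - 20*30) + ((907 - 361) - 499) = (-11 - 600) + (546 - 499) = -611 + 47 = -564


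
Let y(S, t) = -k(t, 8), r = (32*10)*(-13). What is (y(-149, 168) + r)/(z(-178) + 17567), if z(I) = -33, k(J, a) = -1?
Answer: -4159/17534 ≈ -0.23720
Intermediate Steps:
r = -4160 (r = 320*(-13) = -4160)
y(S, t) = 1 (y(S, t) = -1*(-1) = 1)
(y(-149, 168) + r)/(z(-178) + 17567) = (1 - 4160)/(-33 + 17567) = -4159/17534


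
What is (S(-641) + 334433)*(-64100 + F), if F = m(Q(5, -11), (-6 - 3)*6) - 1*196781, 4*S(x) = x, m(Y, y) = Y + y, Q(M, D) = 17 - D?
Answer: -348856401537/4 ≈ -8.7214e+10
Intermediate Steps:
S(x) = x/4
F = -196807 (F = ((17 - 1*(-11)) + (-6 - 3)*6) - 1*196781 = ((17 + 11) - 9*6) - 196781 = (28 - 54) - 196781 = -26 - 196781 = -196807)
(S(-641) + 334433)*(-64100 + F) = ((¼)*(-641) + 334433)*(-64100 - 196807) = (-641/4 + 334433)*(-260907) = (1337091/4)*(-260907) = -348856401537/4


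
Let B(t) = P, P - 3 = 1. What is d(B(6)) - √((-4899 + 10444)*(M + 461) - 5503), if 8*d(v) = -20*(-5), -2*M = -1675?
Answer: 25/2 - √28778718/2 ≈ -2669.8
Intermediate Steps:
P = 4 (P = 3 + 1 = 4)
B(t) = 4
M = 1675/2 (M = -½*(-1675) = 1675/2 ≈ 837.50)
d(v) = 25/2 (d(v) = (-20*(-5))/8 = (⅛)*100 = 25/2)
d(B(6)) - √((-4899 + 10444)*(M + 461) - 5503) = 25/2 - √((-4899 + 10444)*(1675/2 + 461) - 5503) = 25/2 - √(5545*(2597/2) - 5503) = 25/2 - √(14400365/2 - 5503) = 25/2 - √(14389359/2) = 25/2 - √28778718/2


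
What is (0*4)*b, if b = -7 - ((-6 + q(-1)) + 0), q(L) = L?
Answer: 0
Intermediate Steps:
b = 0 (b = -7 - ((-6 - 1) + 0) = -7 - (-7 + 0) = -7 - 1*(-7) = -7 + 7 = 0)
(0*4)*b = (0*4)*0 = 0*0 = 0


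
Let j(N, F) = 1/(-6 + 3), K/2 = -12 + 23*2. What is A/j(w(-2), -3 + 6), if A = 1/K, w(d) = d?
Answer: -3/68 ≈ -0.044118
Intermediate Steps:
K = 68 (K = 2*(-12 + 23*2) = 2*(-12 + 46) = 2*34 = 68)
j(N, F) = -⅓ (j(N, F) = 1/(-3) = -⅓)
A = 1/68 ≈ 0.014706
A/j(w(-2), -3 + 6) = (1/68)/(-⅓) = -3*1/68 = -3/68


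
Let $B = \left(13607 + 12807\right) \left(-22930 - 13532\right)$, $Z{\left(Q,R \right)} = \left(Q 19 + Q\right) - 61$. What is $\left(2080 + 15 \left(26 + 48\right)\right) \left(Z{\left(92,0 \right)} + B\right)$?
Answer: $-3072306509910$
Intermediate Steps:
$Z{\left(Q,R \right)} = -61 + 20 Q$ ($Z{\left(Q,R \right)} = \left(19 Q + Q\right) - 61 = 20 Q - 61 = -61 + 20 Q$)
$B = -963107268$ ($B = 26414 \left(-36462\right) = -963107268$)
$\left(2080 + 15 \left(26 + 48\right)\right) \left(Z{\left(92,0 \right)} + B\right) = \left(2080 + 15 \left(26 + 48\right)\right) \left(\left(-61 + 20 \cdot 92\right) - 963107268\right) = \left(2080 + 15 \cdot 74\right) \left(\left(-61 + 1840\right) - 963107268\right) = \left(2080 + 1110\right) \left(1779 - 963107268\right) = 3190 \left(-963105489\right) = -3072306509910$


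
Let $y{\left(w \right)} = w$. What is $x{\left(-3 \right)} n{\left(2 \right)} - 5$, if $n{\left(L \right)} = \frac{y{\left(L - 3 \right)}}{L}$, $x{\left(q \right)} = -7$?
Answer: $- \frac{3}{2} \approx -1.5$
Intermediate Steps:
$n{\left(L \right)} = \frac{-3 + L}{L}$ ($n{\left(L \right)} = \frac{L - 3}{L} = \frac{-3 + L}{L}$)
$x{\left(-3 \right)} n{\left(2 \right)} - 5 = - 7 \frac{-3 + 2}{2} - 5 = - 7 \cdot \frac{1}{2} \left(-1\right) - 5 = \left(-7\right) \left(- \frac{1}{2}\right) - 5 = \frac{7}{2} - 5 = - \frac{3}{2}$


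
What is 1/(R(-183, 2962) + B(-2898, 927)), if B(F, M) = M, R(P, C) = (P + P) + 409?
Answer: 1/970 ≈ 0.0010309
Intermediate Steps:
R(P, C) = 409 + 2*P (R(P, C) = 2*P + 409 = 409 + 2*P)
1/(R(-183, 2962) + B(-2898, 927)) = 1/((409 + 2*(-183)) + 927) = 1/((409 - 366) + 927) = 1/(43 + 927) = 1/970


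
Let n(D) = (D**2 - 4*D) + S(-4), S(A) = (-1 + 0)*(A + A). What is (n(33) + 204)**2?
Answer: 1366561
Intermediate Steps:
S(A) = -2*A
n(D) = 8 + D**2 - 4*D (n(D) = (D**2 - 4*D) - 2*(-4) = (D**2 - 4*D) + 8 = 8 + D**2 - 4*D)
(n(33) + 204)**2 = ((8 + 33**2 - 4*33) + 204)**2 = ((8 + 1089 - 132) + 204)**2 = (965 + 204)**2 = 1169**2 = 1366561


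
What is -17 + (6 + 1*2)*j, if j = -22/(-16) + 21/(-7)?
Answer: -30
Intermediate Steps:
j = -13/8 (j = -22*(-1/16) + 21*(-⅐) = 11/8 - 3 = -13/8 ≈ -1.6250)
-17 + (6 + 1*2)*j = -17 + (6 + 1*2)*(-13/8) = -17 + (6 + 2)*(-13/8) = -17 + 8*(-13/8) = -17 - 13 = -30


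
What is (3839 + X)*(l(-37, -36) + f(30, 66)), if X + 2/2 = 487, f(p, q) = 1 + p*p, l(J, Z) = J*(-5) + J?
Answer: 4536925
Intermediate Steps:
l(J, Z) = -4*J (l(J, Z) = -5*J + J = -4*J)
f(p, q) = 1 + p²
X = 486 (X = -1 + 487 = 486)
(3839 + X)*(l(-37, -36) + f(30, 66)) = (3839 + 486)*(-4*(-37) + (1 + 30²)) = 4325*(148 + (1 + 900)) = 4325*(148 + 901) = 4325*1049 = 4536925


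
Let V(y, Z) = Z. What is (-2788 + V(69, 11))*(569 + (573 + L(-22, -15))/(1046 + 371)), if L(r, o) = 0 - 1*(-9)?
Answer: -2240636335/1417 ≈ -1.5813e+6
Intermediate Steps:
L(r, o) = 9 (L(r, o) = 0 + 9 = 9)
(-2788 + V(69, 11))*(569 + (573 + L(-22, -15))/(1046 + 371)) = (-2788 + 11)*(569 + (573 + 9)/(1046 + 371)) = -2777*(569 + 582/1417) = -2777*806855/1417 = -2240636335/1417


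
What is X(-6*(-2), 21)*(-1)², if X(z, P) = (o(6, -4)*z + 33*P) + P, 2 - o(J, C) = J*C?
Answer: 1026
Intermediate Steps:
o(J, C) = 2 - C*J (o(J, C) = 2 - J*C = 2 - C*J)
X(z, P) = 26*z + 34*P (X(z, P) = ((2 - 1*(-4)*6)*z + 33*P) + P = ((2 + 24)*z + 33*P) + P = (26*z + 33*P) + P = 26*z + 34*P)
X(-6*(-2), 21)*(-1)² = (26*(-6*(-2)) + 34*21)*(-1)² = (26*12 + 714)*1 = (312 + 714)*1 = 1026*1 = 1026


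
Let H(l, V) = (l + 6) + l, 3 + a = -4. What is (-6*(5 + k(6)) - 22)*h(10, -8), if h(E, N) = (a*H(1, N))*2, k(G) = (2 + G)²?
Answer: 48832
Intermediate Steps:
a = -7 (a = -3 - 4 = -7)
H(l, V) = 6 + 2*l (H(l, V) = (6 + l) + l = 6 + 2*l)
h(E, N) = -112 (h(E, N) = -7*(6 + 2*1)*2 = -7*(6 + 2)*2 = -7*8*2 = -56*2 = -112)
(-6*(5 + k(6)) - 22)*h(10, -8) = (-6*(5 + (2 + 6)²) - 22)*(-112) = (-6*(5 + 8²) - 22)*(-112) = (-6*(5 + 64) - 22)*(-112) = (-6*69 - 22)*(-112) = (-414 - 22)*(-112) = -436*(-112) = 48832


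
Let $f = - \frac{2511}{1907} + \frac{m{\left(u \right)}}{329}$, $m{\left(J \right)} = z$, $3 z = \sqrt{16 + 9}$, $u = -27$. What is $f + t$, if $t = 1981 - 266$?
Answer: $\frac{3225519613}{1882209} \approx 1713.7$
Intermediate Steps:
$t = 1715$ ($t = 1981 - 266 = 1715$)
$z = \frac{5}{3}$ ($z = \frac{\sqrt{16 + 9}}{3} = \frac{\sqrt{25}}{3} = \frac{1}{3} \cdot 5 = \frac{5}{3} \approx 1.6667$)
$m{\left(J \right)} = \frac{5}{3}$
$f = - \frac{2468822}{1882209}$ ($f = - \frac{2511}{1907} + \frac{5}{3 \cdot 329} = \left(-2511\right) \frac{1}{1907} + \frac{5}{3} \cdot \frac{1}{329} = - \frac{2511}{1907} + \frac{5}{987} = - \frac{2468822}{1882209} \approx -1.3117$)
$f + t = - \frac{2468822}{1882209} + 1715 = \frac{3225519613}{1882209}$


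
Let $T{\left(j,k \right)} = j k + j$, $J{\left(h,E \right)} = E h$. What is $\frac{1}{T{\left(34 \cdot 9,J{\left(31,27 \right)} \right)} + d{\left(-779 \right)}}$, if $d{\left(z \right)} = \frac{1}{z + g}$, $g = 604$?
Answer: $\frac{175}{44874899} \approx 3.8997 \cdot 10^{-6}$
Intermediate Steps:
$d{\left(z \right)} = \frac{1}{604 + z}$ ($d{\left(z \right)} = \frac{1}{z + 604} = \frac{1}{604 + z}$)
$T{\left(j,k \right)} = j + j k$
$\frac{1}{T{\left(34 \cdot 9,J{\left(31,27 \right)} \right)} + d{\left(-779 \right)}} = \frac{1}{34 \cdot 9 \left(1 + 27 \cdot 31\right) + \frac{1}{604 - 779}} = \frac{1}{306 \left(1 + 837\right) + \frac{1}{-175}} = \frac{1}{306 \cdot 838 - \frac{1}{175}} = \frac{1}{256428 - \frac{1}{175}} = \frac{1}{\frac{44874899}{175}} = \frac{175}{44874899}$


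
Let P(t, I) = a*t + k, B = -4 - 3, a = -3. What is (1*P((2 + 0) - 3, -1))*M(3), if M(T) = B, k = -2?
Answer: -7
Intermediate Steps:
B = -7
M(T) = -7
P(t, I) = -2 - 3*t (P(t, I) = -3*t - 2 = -2 - 3*t)
(1*P((2 + 0) - 3, -1))*M(3) = (1*(-2 - 3*((2 + 0) - 3)))*(-7) = (1*(-2 - 3*(2 - 3)))*(-7) = (1*(-2 - 3*(-1)))*(-7) = (1*(-2 + 3))*(-7) = (1*1)*(-7) = 1*(-7) = -7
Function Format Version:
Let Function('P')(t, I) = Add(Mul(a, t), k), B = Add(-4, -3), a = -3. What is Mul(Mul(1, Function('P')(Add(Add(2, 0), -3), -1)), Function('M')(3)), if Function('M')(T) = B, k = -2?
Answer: -7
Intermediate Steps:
B = -7
Function('M')(T) = -7
Function('P')(t, I) = Add(-2, Mul(-3, t)) (Function('P')(t, I) = Add(Mul(-3, t), -2) = Add(-2, Mul(-3, t)))
Mul(Mul(1, Function('P')(Add(Add(2, 0), -3), -1)), Function('M')(3)) = Mul(Mul(1, Add(-2, Mul(-3, Add(Add(2, 0), -3)))), -7) = Mul(Mul(1, Add(-2, Mul(-3, Add(2, -3)))), -7) = Mul(Mul(1, Add(-2, Mul(-3, -1))), -7) = Mul(Mul(1, Add(-2, 3)), -7) = Mul(Mul(1, 1), -7) = Mul(1, -7) = -7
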